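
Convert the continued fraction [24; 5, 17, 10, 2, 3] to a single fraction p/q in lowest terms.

Using pₖ = aₖpₖ₋₁ + pₖ₋₂ and qₖ = aₖqₖ₋₁ + qₖ₋₂:
  k=0: a=24, p=24, q=1
  k=1: a=5, p=121, q=5
  k=2: a=17, p=2081, q=86
  k=3: a=10, p=20931, q=865
  k=4: a=2, p=43943, q=1816
  k=5: a=3, p=152760, q=6313

152760/6313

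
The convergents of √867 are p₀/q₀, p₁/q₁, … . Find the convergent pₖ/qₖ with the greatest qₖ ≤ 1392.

√867 = [29; 2, 4, 29, 4, 2, 58, …] (period length 6).
Convergents:
  p_0/q_0 = 29/1
  p_1/q_1 = 59/2
  p_2/q_2 = 265/9
  p_3/q_3 = 7744/263
  p_4/q_4 = 31241/1061
  p_5/q_5 = 70226/2385
q_4 = 1061 ≤ 1392 < 2385 = q_5, so the answer is 31241/1061.

31241/1061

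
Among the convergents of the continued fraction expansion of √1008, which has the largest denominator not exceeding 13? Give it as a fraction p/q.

√1008 = [31; 1, 2, 1, 62, …] (period length 4).
Convergents:
  p_0/q_0 = 31/1
  p_1/q_1 = 32/1
  p_2/q_2 = 95/3
  p_3/q_3 = 127/4
  p_4/q_4 = 7969/251
q_3 = 4 ≤ 13 < 251 = q_4, so the answer is 127/4.

127/4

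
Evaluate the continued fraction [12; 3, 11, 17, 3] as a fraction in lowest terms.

Using pₖ = aₖpₖ₋₁ + pₖ₋₂ and qₖ = aₖqₖ₋₁ + qₖ₋₂:
  k=0: a=12, p=12, q=1
  k=1: a=3, p=37, q=3
  k=2: a=11, p=419, q=34
  k=3: a=17, p=7160, q=581
  k=4: a=3, p=21899, q=1777

21899/1777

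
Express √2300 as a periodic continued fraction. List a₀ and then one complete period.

a₀ = ⌊√2300⌋ = 47.

[47; 1, 22, 1, 94]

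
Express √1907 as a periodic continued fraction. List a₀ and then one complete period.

a₀ = ⌊√1907⌋ = 43.
With m₀=0, d₀=1 and mₖ₊₁ = dₖaₖ − mₖ, dₖ₊₁ = (n − mₖ₊₁²)/dₖ, aₖ₊₁ = ⌊(a₀+mₖ₊₁)/dₖ₊₁⌋:
  k=1: m=43, d=58, a=1
  k=2: m=15, d=29, a=2
  k=3: m=43, d=2, a=43
  k=4: m=43, d=29, a=2
  k=5: m=15, d=58, a=1
  k=6: m=43, d=1, a=86
d=1 and a=2a₀=86 at k=6, so the next step gives (m, d) = (43, 58) again — its k=1 value — and the period has length 6.

[43; 1, 2, 43, 2, 1, 86]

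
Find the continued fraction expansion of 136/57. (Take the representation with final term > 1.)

136 = 2*57 + 22
57 = 2*22 + 13
22 = 1*13 + 9
13 = 1*9 + 4
9 = 2*4 + 1
4 = 4*1 + 0  (stop)
So 136/57 = [2; 2, 1, 1, 2, 4].

[2; 2, 1, 1, 2, 4]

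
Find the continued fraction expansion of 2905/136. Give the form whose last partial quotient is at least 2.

[21; 2, 1, 3, 2, 5]

2905 = 21×136 + 49
136 = 2×49 + 38
49 = 1×38 + 11
38 = 3×11 + 5
11 = 2×5 + 1
5 = 5×1 + 0  (stop)
So 2905/136 = [21; 2, 1, 3, 2, 5].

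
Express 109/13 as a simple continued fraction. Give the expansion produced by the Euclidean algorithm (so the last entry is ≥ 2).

[8; 2, 1, 1, 2]

109 = 8·13 + 5
13 = 2·5 + 3
5 = 1·3 + 2
3 = 1·2 + 1
2 = 2·1 + 0  (stop)
So 109/13 = [8; 2, 1, 1, 2].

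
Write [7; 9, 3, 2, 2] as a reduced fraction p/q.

1123/158

Using pₖ = aₖpₖ₋₁ + pₖ₋₂ and qₖ = aₖqₖ₋₁ + qₖ₋₂:
  k=0: a=7, p=7, q=1
  k=1: a=9, p=64, q=9
  k=2: a=3, p=199, q=28
  k=3: a=2, p=462, q=65
  k=4: a=2, p=1123, q=158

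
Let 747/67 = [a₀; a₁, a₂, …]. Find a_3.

747 = 11·67 + 10   →  a_0 = 11
67 = 6·10 + 7   →  a_1 = 6
10 = 1·7 + 3   →  a_2 = 1
7 = 2·3 + 1   →  a_3 = 2

2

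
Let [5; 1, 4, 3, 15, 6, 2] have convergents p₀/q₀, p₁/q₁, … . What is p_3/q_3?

Using pₖ = aₖpₖ₋₁ + pₖ₋₂, qₖ = aₖqₖ₋₁ + qₖ₋₂ (with p₋₁=1, p₋₂=0, q₋₁=0, q₋₂=1):
  k=0: a=5, p=5, q=1
  k=1: a=1, p=6, q=1
  k=2: a=4, p=29, q=5
  k=3: a=3, p=93, q=16

93/16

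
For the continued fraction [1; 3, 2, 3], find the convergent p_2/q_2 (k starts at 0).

9/7

Using pₖ = aₖpₖ₋₁ + pₖ₋₂, qₖ = aₖqₖ₋₁ + qₖ₋₂ (with p₋₁=1, p₋₂=0, q₋₁=0, q₋₂=1):
  k=0: a=1, p=1, q=1
  k=1: a=3, p=4, q=3
  k=2: a=2, p=9, q=7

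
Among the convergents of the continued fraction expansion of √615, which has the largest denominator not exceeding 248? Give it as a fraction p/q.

6051/244

√615 = [24; 1, 3, 1, 48, …] (period length 4).
Convergents:
  p_0/q_0 = 24/1
  p_1/q_1 = 25/1
  p_2/q_2 = 99/4
  p_3/q_3 = 124/5
  p_4/q_4 = 6051/244
  p_5/q_5 = 6175/249
q_4 = 244 ≤ 248 < 249 = q_5, so the answer is 6051/244.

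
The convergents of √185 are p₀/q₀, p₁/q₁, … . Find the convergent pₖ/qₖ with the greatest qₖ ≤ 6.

√185 = [13; 1, 1, 1, 1, 26, …] (period length 5).
Convergents:
  p_0/q_0 = 13/1
  p_1/q_1 = 14/1
  p_2/q_2 = 27/2
  p_3/q_3 = 41/3
  p_4/q_4 = 68/5
  p_5/q_5 = 1809/133
q_4 = 5 ≤ 6 < 133 = q_5, so the answer is 68/5.

68/5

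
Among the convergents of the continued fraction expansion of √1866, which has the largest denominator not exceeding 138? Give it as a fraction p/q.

√1866 = [43; 5, 14, 5, 86, …] (period length 4).
Convergents:
  p_0/q_0 = 43/1
  p_1/q_1 = 216/5
  p_2/q_2 = 3067/71
  p_3/q_3 = 15551/360
q_2 = 71 ≤ 138 < 360 = q_3, so the answer is 3067/71.

3067/71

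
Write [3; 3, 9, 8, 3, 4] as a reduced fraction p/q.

10174/3063

Fold from the inside: start with 4/1.
  3 + 1/4 = 13/4
  8 + 4/13 = 108/13
  9 + 13/108 = 985/108
  3 + 108/985 = 3063/985
  3 + 985/3063 = 10174/3063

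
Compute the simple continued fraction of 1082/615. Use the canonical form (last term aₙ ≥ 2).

1082 = 1×615 + 467
615 = 1×467 + 148
467 = 3×148 + 23
148 = 6×23 + 10
23 = 2×10 + 3
10 = 3×3 + 1
3 = 3×1 + 0  (stop)
So 1082/615 = [1; 1, 3, 6, 2, 3, 3].

[1; 1, 3, 6, 2, 3, 3]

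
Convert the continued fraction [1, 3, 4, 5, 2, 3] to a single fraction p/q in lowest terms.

Fold from the inside: start with 3/1.
  2 + 1/3 = 7/3
  5 + 3/7 = 38/7
  4 + 7/38 = 159/38
  3 + 38/159 = 515/159
  1 + 159/515 = 674/515

674/515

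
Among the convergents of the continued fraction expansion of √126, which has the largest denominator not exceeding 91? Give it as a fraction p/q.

449/40

√126 = [11; 4, 2, 4, 22, …] (period length 4).
Convergents:
  p_0/q_0 = 11/1
  p_1/q_1 = 45/4
  p_2/q_2 = 101/9
  p_3/q_3 = 449/40
  p_4/q_4 = 9979/889
q_3 = 40 ≤ 91 < 889 = q_4, so the answer is 449/40.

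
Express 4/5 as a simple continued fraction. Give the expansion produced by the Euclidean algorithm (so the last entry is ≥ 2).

4 = 0*5 + 4
5 = 1*4 + 1
4 = 4*1 + 0  (stop)
So 4/5 = [0; 1, 4].

[0; 1, 4]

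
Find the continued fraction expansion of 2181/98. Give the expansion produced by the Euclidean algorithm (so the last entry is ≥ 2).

2181 = 22*98 + 25
98 = 3*25 + 23
25 = 1*23 + 2
23 = 11*2 + 1
2 = 2*1 + 0  (stop)
So 2181/98 = [22; 3, 1, 11, 2].

[22; 3, 1, 11, 2]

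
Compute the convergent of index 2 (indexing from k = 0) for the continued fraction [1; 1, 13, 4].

27/14

Using pₖ = aₖpₖ₋₁ + pₖ₋₂, qₖ = aₖqₖ₋₁ + qₖ₋₂ (with p₋₁=1, p₋₂=0, q₋₁=0, q₋₂=1):
  k=0: a=1, p=1, q=1
  k=1: a=1, p=2, q=1
  k=2: a=13, p=27, q=14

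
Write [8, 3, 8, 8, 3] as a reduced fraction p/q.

5275/634

Using pₖ = aₖpₖ₋₁ + pₖ₋₂ and qₖ = aₖqₖ₋₁ + qₖ₋₂:
  k=0: a=8, p=8, q=1
  k=1: a=3, p=25, q=3
  k=2: a=8, p=208, q=25
  k=3: a=8, p=1689, q=203
  k=4: a=3, p=5275, q=634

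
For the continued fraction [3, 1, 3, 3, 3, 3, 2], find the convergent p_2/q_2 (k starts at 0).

Using pₖ = aₖpₖ₋₁ + pₖ₋₂, qₖ = aₖqₖ₋₁ + qₖ₋₂ (with p₋₁=1, p₋₂=0, q₋₁=0, q₋₂=1):
  k=0: a=3, p=3, q=1
  k=1: a=1, p=4, q=1
  k=2: a=3, p=15, q=4

15/4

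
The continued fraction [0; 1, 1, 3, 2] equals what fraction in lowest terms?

Fold from the inside: start with 2/1.
  3 + 1/2 = 7/2
  1 + 2/7 = 9/7
  1 + 7/9 = 16/9
  0 + 9/16 = 9/16

9/16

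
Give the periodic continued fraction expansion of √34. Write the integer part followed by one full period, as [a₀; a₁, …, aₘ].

a₀ = ⌊√34⌋ = 5.

[5; 1, 4, 1, 10]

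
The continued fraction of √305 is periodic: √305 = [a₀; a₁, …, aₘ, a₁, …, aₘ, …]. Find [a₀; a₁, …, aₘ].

[17; 2, 6, 2, 34]

a₀ = ⌊√305⌋ = 17.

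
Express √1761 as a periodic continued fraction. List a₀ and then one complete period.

a₀ = ⌊√1761⌋ = 41.
With m₀=0, d₀=1 and mₖ₊₁ = dₖaₖ − mₖ, dₖ₊₁ = (n − mₖ₊₁²)/dₖ, aₖ₊₁ = ⌊(a₀+mₖ₊₁)/dₖ₊₁⌋:
  k=1: m=41, d=80, a=1
  k=2: m=39, d=3, a=26
  k=3: m=39, d=80, a=1
  k=4: m=41, d=1, a=82
d=1 and a=2a₀=82 at k=4, so the next step gives (m, d) = (41, 80) again — its k=1 value — and the period has length 4.

[41; 1, 26, 1, 82]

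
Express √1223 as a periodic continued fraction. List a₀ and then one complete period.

a₀ = ⌊√1223⌋ = 34.

[34; 1, 33, 1, 68]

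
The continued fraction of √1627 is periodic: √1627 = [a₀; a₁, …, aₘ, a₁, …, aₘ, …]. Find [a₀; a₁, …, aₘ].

[40; 2, 1, 39, 1, 2, 80]

a₀ = ⌊√1627⌋ = 40.
With m₀=0, d₀=1 and mₖ₊₁ = dₖaₖ − mₖ, dₖ₊₁ = (n − mₖ₊₁²)/dₖ, aₖ₊₁ = ⌊(a₀+mₖ₊₁)/dₖ₊₁⌋:
  k=1: m=40, d=27, a=2
  k=2: m=14, d=53, a=1
  k=3: m=39, d=2, a=39
  k=4: m=39, d=53, a=1
  k=5: m=14, d=27, a=2
  k=6: m=40, d=1, a=80
d=1 and a=2a₀=80 at k=6, so the next step gives (m, d) = (40, 27) again — its k=1 value — and the period has length 6.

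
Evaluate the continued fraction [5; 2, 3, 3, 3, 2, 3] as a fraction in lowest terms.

3266/601

Using pₖ = aₖpₖ₋₁ + pₖ₋₂ and qₖ = aₖqₖ₋₁ + qₖ₋₂:
  k=0: a=5, p=5, q=1
  k=1: a=2, p=11, q=2
  k=2: a=3, p=38, q=7
  k=3: a=3, p=125, q=23
  k=4: a=3, p=413, q=76
  k=5: a=2, p=951, q=175
  k=6: a=3, p=3266, q=601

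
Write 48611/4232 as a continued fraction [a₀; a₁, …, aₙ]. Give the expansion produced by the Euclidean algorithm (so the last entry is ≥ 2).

48611 = 11·4232 + 2059
4232 = 2·2059 + 114
2059 = 18·114 + 7
114 = 16·7 + 2
7 = 3·2 + 1
2 = 2·1 + 0  (stop)
So 48611/4232 = [11; 2, 18, 16, 3, 2].

[11; 2, 18, 16, 3, 2]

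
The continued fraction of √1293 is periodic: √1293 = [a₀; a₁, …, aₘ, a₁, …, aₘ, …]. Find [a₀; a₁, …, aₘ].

[35; 1, 22, 1, 70]

a₀ = ⌊√1293⌋ = 35.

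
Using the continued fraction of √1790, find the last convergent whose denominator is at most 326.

4527/107

√1790 = [42; 3, 4, 8, 4, 3, 84, …] (period length 6).
Convergents:
  p_0/q_0 = 42/1
  p_1/q_1 = 127/3
  p_2/q_2 = 550/13
  p_3/q_3 = 4527/107
  p_4/q_4 = 18658/441
q_3 = 107 ≤ 326 < 441 = q_4, so the answer is 4527/107.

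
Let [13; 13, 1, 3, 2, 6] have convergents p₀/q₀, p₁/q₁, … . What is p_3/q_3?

Using pₖ = aₖpₖ₋₁ + pₖ₋₂, qₖ = aₖqₖ₋₁ + qₖ₋₂ (with p₋₁=1, p₋₂=0, q₋₁=0, q₋₂=1):
  k=0: a=13, p=13, q=1
  k=1: a=13, p=170, q=13
  k=2: a=1, p=183, q=14
  k=3: a=3, p=719, q=55

719/55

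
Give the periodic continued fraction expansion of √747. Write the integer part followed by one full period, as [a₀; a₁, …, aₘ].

a₀ = ⌊√747⌋ = 27.
With m₀=0, d₀=1 and mₖ₊₁ = dₖaₖ − mₖ, dₖ₊₁ = (n − mₖ₊₁²)/dₖ, aₖ₊₁ = ⌊(a₀+mₖ₊₁)/dₖ₊₁⌋:
  k=1: m=27, d=18, a=3
  k=2: m=27, d=1, a=54
d=1 and a=2a₀=54 at k=2, so the next step gives (m, d) = (27, 18) again — its k=1 value — and the period has length 2.

[27; 3, 54]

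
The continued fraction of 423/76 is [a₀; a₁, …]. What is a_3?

423 = 5·76 + 43   →  a_0 = 5
76 = 1·43 + 33   →  a_1 = 1
43 = 1·33 + 10   →  a_2 = 1
33 = 3·10 + 3   →  a_3 = 3

3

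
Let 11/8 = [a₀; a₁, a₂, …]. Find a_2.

11 = 1·8 + 3   →  a_0 = 1
8 = 2·3 + 2   →  a_1 = 2
3 = 1·2 + 1   →  a_2 = 1

1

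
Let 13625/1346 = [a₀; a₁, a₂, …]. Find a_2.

13625 = 10·1346 + 165   →  a_0 = 10
1346 = 8·165 + 26   →  a_1 = 8
165 = 6·26 + 9   →  a_2 = 6

6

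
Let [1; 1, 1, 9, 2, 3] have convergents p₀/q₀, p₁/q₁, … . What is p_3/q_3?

29/19

Using pₖ = aₖpₖ₋₁ + pₖ₋₂, qₖ = aₖqₖ₋₁ + qₖ₋₂ (with p₋₁=1, p₋₂=0, q₋₁=0, q₋₂=1):
  k=0: a=1, p=1, q=1
  k=1: a=1, p=2, q=1
  k=2: a=1, p=3, q=2
  k=3: a=9, p=29, q=19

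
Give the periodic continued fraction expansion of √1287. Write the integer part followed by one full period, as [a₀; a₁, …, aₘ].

[35; 1, 6, 1, 70]

a₀ = ⌊√1287⌋ = 35.
With m₀=0, d₀=1 and mₖ₊₁ = dₖaₖ − mₖ, dₖ₊₁ = (n − mₖ₊₁²)/dₖ, aₖ₊₁ = ⌊(a₀+mₖ₊₁)/dₖ₊₁⌋:
  k=1: m=35, d=62, a=1
  k=2: m=27, d=9, a=6
  k=3: m=27, d=62, a=1
  k=4: m=35, d=1, a=70
d=1 and a=2a₀=70 at k=4, so the next step gives (m, d) = (35, 62) again — its k=1 value — and the period has length 4.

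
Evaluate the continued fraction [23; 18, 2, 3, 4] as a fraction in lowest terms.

12749/553

Using pₖ = aₖpₖ₋₁ + pₖ₋₂ and qₖ = aₖqₖ₋₁ + qₖ₋₂:
  k=0: a=23, p=23, q=1
  k=1: a=18, p=415, q=18
  k=2: a=2, p=853, q=37
  k=3: a=3, p=2974, q=129
  k=4: a=4, p=12749, q=553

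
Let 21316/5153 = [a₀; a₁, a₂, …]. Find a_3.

7

21316 = 4·5153 + 704   →  a_0 = 4
5153 = 7·704 + 225   →  a_1 = 7
704 = 3·225 + 29   →  a_2 = 3
225 = 7·29 + 22   →  a_3 = 7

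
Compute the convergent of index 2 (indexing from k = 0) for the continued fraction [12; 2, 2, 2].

Using pₖ = aₖpₖ₋₁ + pₖ₋₂, qₖ = aₖqₖ₋₁ + qₖ₋₂ (with p₋₁=1, p₋₂=0, q₋₁=0, q₋₂=1):
  k=0: a=12, p=12, q=1
  k=1: a=2, p=25, q=2
  k=2: a=2, p=62, q=5

62/5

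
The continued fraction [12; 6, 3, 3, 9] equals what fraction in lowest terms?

7125/586

Fold from the inside: start with 9/1.
  3 + 1/9 = 28/9
  3 + 9/28 = 93/28
  6 + 28/93 = 586/93
  12 + 93/586 = 7125/586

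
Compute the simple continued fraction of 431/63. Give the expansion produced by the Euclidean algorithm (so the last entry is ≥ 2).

431 = 6*63 + 53
63 = 1*53 + 10
53 = 5*10 + 3
10 = 3*3 + 1
3 = 3*1 + 0  (stop)
So 431/63 = [6; 1, 5, 3, 3].

[6; 1, 5, 3, 3]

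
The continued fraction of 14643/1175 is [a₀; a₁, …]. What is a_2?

14643 = 12·1175 + 543   →  a_0 = 12
1175 = 2·543 + 89   →  a_1 = 2
543 = 6·89 + 9   →  a_2 = 6

6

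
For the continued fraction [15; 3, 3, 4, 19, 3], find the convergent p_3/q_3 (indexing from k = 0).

Using pₖ = aₖpₖ₋₁ + pₖ₋₂, qₖ = aₖqₖ₋₁ + qₖ₋₂ (with p₋₁=1, p₋₂=0, q₋₁=0, q₋₂=1):
  k=0: a=15, p=15, q=1
  k=1: a=3, p=46, q=3
  k=2: a=3, p=153, q=10
  k=3: a=4, p=658, q=43

658/43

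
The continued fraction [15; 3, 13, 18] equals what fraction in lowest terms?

Fold from the inside: start with 18/1.
  13 + 1/18 = 235/18
  3 + 18/235 = 723/235
  15 + 235/723 = 11080/723

11080/723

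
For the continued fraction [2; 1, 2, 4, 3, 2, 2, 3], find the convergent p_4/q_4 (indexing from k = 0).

113/42

Using pₖ = aₖpₖ₋₁ + pₖ₋₂, qₖ = aₖqₖ₋₁ + qₖ₋₂ (with p₋₁=1, p₋₂=0, q₋₁=0, q₋₂=1):
  k=0: a=2, p=2, q=1
  k=1: a=1, p=3, q=1
  k=2: a=2, p=8, q=3
  k=3: a=4, p=35, q=13
  k=4: a=3, p=113, q=42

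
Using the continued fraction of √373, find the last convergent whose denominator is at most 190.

√373 = [19; 3, 5, 5, 3, 38, …] (period length 5).
Convergents:
  p_0/q_0 = 19/1
  p_1/q_1 = 58/3
  p_2/q_2 = 309/16
  p_3/q_3 = 1603/83
  p_4/q_4 = 5118/265
q_3 = 83 ≤ 190 < 265 = q_4, so the answer is 1603/83.

1603/83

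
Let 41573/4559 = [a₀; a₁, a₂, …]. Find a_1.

8

41573 = 9·4559 + 542   →  a_0 = 9
4559 = 8·542 + 223   →  a_1 = 8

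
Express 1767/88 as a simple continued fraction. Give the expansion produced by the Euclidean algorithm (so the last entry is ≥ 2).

1767 = 20×88 + 7
88 = 12×7 + 4
7 = 1×4 + 3
4 = 1×3 + 1
3 = 3×1 + 0  (stop)
So 1767/88 = [20; 12, 1, 1, 3].

[20; 12, 1, 1, 3]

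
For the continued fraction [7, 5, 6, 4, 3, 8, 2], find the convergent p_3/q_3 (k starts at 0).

Using pₖ = aₖpₖ₋₁ + pₖ₋₂, qₖ = aₖqₖ₋₁ + qₖ₋₂ (with p₋₁=1, p₋₂=0, q₋₁=0, q₋₂=1):
  k=0: a=7, p=7, q=1
  k=1: a=5, p=36, q=5
  k=2: a=6, p=223, q=31
  k=3: a=4, p=928, q=129

928/129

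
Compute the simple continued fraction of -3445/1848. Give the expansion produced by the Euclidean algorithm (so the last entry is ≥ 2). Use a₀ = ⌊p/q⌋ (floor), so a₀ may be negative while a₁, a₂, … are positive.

[-2; 7, 2, 1, 3, 7, 3]

-3445 = -2×1848 + 251
1848 = 7×251 + 91
251 = 2×91 + 69
91 = 1×69 + 22
69 = 3×22 + 3
22 = 7×3 + 1
3 = 3×1 + 0  (stop)
So -3445/1848 = [-2; 7, 2, 1, 3, 7, 3].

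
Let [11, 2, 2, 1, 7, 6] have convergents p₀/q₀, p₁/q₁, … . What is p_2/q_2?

Using pₖ = aₖpₖ₋₁ + pₖ₋₂, qₖ = aₖqₖ₋₁ + qₖ₋₂ (with p₋₁=1, p₋₂=0, q₋₁=0, q₋₂=1):
  k=0: a=11, p=11, q=1
  k=1: a=2, p=23, q=2
  k=2: a=2, p=57, q=5

57/5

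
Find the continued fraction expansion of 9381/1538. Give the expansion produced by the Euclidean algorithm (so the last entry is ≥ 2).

[6; 10, 19, 8]

9381 = 6×1538 + 153
1538 = 10×153 + 8
153 = 19×8 + 1
8 = 8×1 + 0  (stop)
So 9381/1538 = [6; 10, 19, 8].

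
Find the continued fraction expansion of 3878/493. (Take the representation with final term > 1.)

[7; 1, 6, 2, 7, 1, 3]

3878 = 7×493 + 427
493 = 1×427 + 66
427 = 6×66 + 31
66 = 2×31 + 4
31 = 7×4 + 3
4 = 1×3 + 1
3 = 3×1 + 0  (stop)
So 3878/493 = [7; 1, 6, 2, 7, 1, 3].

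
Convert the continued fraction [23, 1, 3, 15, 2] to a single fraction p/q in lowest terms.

Using pₖ = aₖpₖ₋₁ + pₖ₋₂ and qₖ = aₖqₖ₋₁ + qₖ₋₂:
  k=0: a=23, p=23, q=1
  k=1: a=1, p=24, q=1
  k=2: a=3, p=95, q=4
  k=3: a=15, p=1449, q=61
  k=4: a=2, p=2993, q=126

2993/126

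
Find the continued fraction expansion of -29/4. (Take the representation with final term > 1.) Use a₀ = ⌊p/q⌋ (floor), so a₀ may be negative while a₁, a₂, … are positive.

[-8; 1, 3]

-29 = -8·4 + 3
4 = 1·3 + 1
3 = 3·1 + 0  (stop)
So -29/4 = [-8; 1, 3].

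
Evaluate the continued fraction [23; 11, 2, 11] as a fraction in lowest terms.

Fold from the inside: start with 11/1.
  2 + 1/11 = 23/11
  11 + 11/23 = 264/23
  23 + 23/264 = 6095/264

6095/264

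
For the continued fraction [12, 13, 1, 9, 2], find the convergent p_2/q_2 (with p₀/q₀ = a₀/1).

Using pₖ = aₖpₖ₋₁ + pₖ₋₂, qₖ = aₖqₖ₋₁ + qₖ₋₂ (with p₋₁=1, p₋₂=0, q₋₁=0, q₋₂=1):
  k=0: a=12, p=12, q=1
  k=1: a=13, p=157, q=13
  k=2: a=1, p=169, q=14

169/14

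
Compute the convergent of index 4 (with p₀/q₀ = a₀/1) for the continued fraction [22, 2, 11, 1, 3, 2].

Using pₖ = aₖpₖ₋₁ + pₖ₋₂, qₖ = aₖqₖ₋₁ + qₖ₋₂ (with p₋₁=1, p₋₂=0, q₋₁=0, q₋₂=1):
  k=0: a=22, p=22, q=1
  k=1: a=2, p=45, q=2
  k=2: a=11, p=517, q=23
  k=3: a=1, p=562, q=25
  k=4: a=3, p=2203, q=98

2203/98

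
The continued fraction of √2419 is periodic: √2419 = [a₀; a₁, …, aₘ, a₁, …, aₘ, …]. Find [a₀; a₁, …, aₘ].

[49; 5, 2, 5, 98]

a₀ = ⌊√2419⌋ = 49.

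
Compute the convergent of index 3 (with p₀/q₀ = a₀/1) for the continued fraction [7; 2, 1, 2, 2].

Using pₖ = aₖpₖ₋₁ + pₖ₋₂, qₖ = aₖqₖ₋₁ + qₖ₋₂ (with p₋₁=1, p₋₂=0, q₋₁=0, q₋₂=1):
  k=0: a=7, p=7, q=1
  k=1: a=2, p=15, q=2
  k=2: a=1, p=22, q=3
  k=3: a=2, p=59, q=8

59/8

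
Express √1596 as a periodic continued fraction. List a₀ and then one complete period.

[39; 1, 18, 1, 78]

a₀ = ⌊√1596⌋ = 39.
With m₀=0, d₀=1 and mₖ₊₁ = dₖaₖ − mₖ, dₖ₊₁ = (n − mₖ₊₁²)/dₖ, aₖ₊₁ = ⌊(a₀+mₖ₊₁)/dₖ₊₁⌋:
  k=1: m=39, d=75, a=1
  k=2: m=36, d=4, a=18
  k=3: m=36, d=75, a=1
  k=4: m=39, d=1, a=78
d=1 and a=2a₀=78 at k=4, so the next step gives (m, d) = (39, 75) again — its k=1 value — and the period has length 4.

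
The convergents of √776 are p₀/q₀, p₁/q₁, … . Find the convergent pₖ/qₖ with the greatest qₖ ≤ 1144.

10892/391

√776 = [27; 1, 5, 1, 54, …] (period length 4).
Convergents:
  p_0/q_0 = 27/1
  p_1/q_1 = 28/1
  p_2/q_2 = 167/6
  p_3/q_3 = 195/7
  p_4/q_4 = 10697/384
  p_5/q_5 = 10892/391
  p_6/q_6 = 65157/2339
q_5 = 391 ≤ 1144 < 2339 = q_6, so the answer is 10892/391.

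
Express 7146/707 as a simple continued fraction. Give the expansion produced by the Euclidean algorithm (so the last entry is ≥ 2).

7146 = 10×707 + 76
707 = 9×76 + 23
76 = 3×23 + 7
23 = 3×7 + 2
7 = 3×2 + 1
2 = 2×1 + 0  (stop)
So 7146/707 = [10; 9, 3, 3, 3, 2].

[10; 9, 3, 3, 3, 2]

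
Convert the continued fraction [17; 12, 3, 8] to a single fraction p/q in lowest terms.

Fold from the inside: start with 8/1.
  3 + 1/8 = 25/8
  12 + 8/25 = 308/25
  17 + 25/308 = 5261/308

5261/308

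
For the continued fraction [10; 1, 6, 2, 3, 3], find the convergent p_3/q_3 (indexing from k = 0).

163/15

Using pₖ = aₖpₖ₋₁ + pₖ₋₂, qₖ = aₖqₖ₋₁ + qₖ₋₂ (with p₋₁=1, p₋₂=0, q₋₁=0, q₋₂=1):
  k=0: a=10, p=10, q=1
  k=1: a=1, p=11, q=1
  k=2: a=6, p=76, q=7
  k=3: a=2, p=163, q=15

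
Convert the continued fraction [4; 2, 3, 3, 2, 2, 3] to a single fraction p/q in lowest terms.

Using pₖ = aₖpₖ₋₁ + pₖ₋₂ and qₖ = aₖqₖ₋₁ + qₖ₋₂:
  k=0: a=4, p=4, q=1
  k=1: a=2, p=9, q=2
  k=2: a=3, p=31, q=7
  k=3: a=3, p=102, q=23
  k=4: a=2, p=235, q=53
  k=5: a=2, p=572, q=129
  k=6: a=3, p=1951, q=440

1951/440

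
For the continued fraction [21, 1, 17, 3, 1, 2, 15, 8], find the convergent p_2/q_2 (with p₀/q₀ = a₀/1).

395/18

Using pₖ = aₖpₖ₋₁ + pₖ₋₂, qₖ = aₖqₖ₋₁ + qₖ₋₂ (with p₋₁=1, p₋₂=0, q₋₁=0, q₋₂=1):
  k=0: a=21, p=21, q=1
  k=1: a=1, p=22, q=1
  k=2: a=17, p=395, q=18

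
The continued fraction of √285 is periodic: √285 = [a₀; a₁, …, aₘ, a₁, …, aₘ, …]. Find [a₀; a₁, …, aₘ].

[16; 1, 7, 2, 7, 1, 32]

a₀ = ⌊√285⌋ = 16.
With m₀=0, d₀=1 and mₖ₊₁ = dₖaₖ − mₖ, dₖ₊₁ = (n − mₖ₊₁²)/dₖ, aₖ₊₁ = ⌊(a₀+mₖ₊₁)/dₖ₊₁⌋:
  k=1: m=16, d=29, a=1
  k=2: m=13, d=4, a=7
  k=3: m=15, d=15, a=2
  k=4: m=15, d=4, a=7
  k=5: m=13, d=29, a=1
  k=6: m=16, d=1, a=32
d=1 and a=2a₀=32 at k=6, so the next step gives (m, d) = (16, 29) again — its k=1 value — and the period has length 6.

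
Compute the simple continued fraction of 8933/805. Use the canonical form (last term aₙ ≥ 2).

8933 = 11·805 + 78
805 = 10·78 + 25
78 = 3·25 + 3
25 = 8·3 + 1
3 = 3·1 + 0  (stop)
So 8933/805 = [11; 10, 3, 8, 3].

[11; 10, 3, 8, 3]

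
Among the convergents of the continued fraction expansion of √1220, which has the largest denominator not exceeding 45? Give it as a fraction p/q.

√1220 = [34; 1, 12, 1, 68, …] (period length 4).
Convergents:
  p_0/q_0 = 34/1
  p_1/q_1 = 35/1
  p_2/q_2 = 454/13
  p_3/q_3 = 489/14
  p_4/q_4 = 33706/965
q_3 = 14 ≤ 45 < 965 = q_4, so the answer is 489/14.

489/14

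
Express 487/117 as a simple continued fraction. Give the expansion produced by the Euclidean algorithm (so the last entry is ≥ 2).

[4; 6, 6, 3]

487 = 4·117 + 19
117 = 6·19 + 3
19 = 6·3 + 1
3 = 3·1 + 0  (stop)
So 487/117 = [4; 6, 6, 3].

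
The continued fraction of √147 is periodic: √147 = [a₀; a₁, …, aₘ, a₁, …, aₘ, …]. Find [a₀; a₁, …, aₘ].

[12; 8, 24]

a₀ = ⌊√147⌋ = 12.
With m₀=0, d₀=1 and mₖ₊₁ = dₖaₖ − mₖ, dₖ₊₁ = (n − mₖ₊₁²)/dₖ, aₖ₊₁ = ⌊(a₀+mₖ₊₁)/dₖ₊₁⌋:
  k=1: m=12, d=3, a=8
  k=2: m=12, d=1, a=24
d=1 and a=2a₀=24 at k=2, so the next step gives (m, d) = (12, 3) again — its k=1 value — and the period has length 2.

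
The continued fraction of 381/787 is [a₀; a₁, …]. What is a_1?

2

381 = 0·787 + 381   →  a_0 = 0
787 = 2·381 + 25   →  a_1 = 2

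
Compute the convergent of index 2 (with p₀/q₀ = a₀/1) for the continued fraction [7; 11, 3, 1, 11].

Using pₖ = aₖpₖ₋₁ + pₖ₋₂, qₖ = aₖqₖ₋₁ + qₖ₋₂ (with p₋₁=1, p₋₂=0, q₋₁=0, q₋₂=1):
  k=0: a=7, p=7, q=1
  k=1: a=11, p=78, q=11
  k=2: a=3, p=241, q=34

241/34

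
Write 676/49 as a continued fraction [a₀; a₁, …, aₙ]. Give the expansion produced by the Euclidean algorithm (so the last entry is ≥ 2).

[13; 1, 3, 1, 9]

676 = 13×49 + 39
49 = 1×39 + 10
39 = 3×10 + 9
10 = 1×9 + 1
9 = 9×1 + 0  (stop)
So 676/49 = [13; 1, 3, 1, 9].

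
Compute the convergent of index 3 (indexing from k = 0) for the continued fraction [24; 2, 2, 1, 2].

Using pₖ = aₖpₖ₋₁ + pₖ₋₂, qₖ = aₖqₖ₋₁ + qₖ₋₂ (with p₋₁=1, p₋₂=0, q₋₁=0, q₋₂=1):
  k=0: a=24, p=24, q=1
  k=1: a=2, p=49, q=2
  k=2: a=2, p=122, q=5
  k=3: a=1, p=171, q=7

171/7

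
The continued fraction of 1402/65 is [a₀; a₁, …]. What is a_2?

1402 = 21·65 + 37   →  a_0 = 21
65 = 1·37 + 28   →  a_1 = 1
37 = 1·28 + 9   →  a_2 = 1

1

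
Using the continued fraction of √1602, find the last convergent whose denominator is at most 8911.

√1602 = [40; 40, 80, …] (period length 2).
Convergents:
  p_0/q_0 = 40/1
  p_1/q_1 = 1601/40
  p_2/q_2 = 128120/3201
  p_3/q_3 = 5126401/128080
q_2 = 3201 ≤ 8911 < 128080 = q_3, so the answer is 128120/3201.

128120/3201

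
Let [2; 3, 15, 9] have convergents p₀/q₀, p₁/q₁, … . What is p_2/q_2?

Using pₖ = aₖpₖ₋₁ + pₖ₋₂, qₖ = aₖqₖ₋₁ + qₖ₋₂ (with p₋₁=1, p₋₂=0, q₋₁=0, q₋₂=1):
  k=0: a=2, p=2, q=1
  k=1: a=3, p=7, q=3
  k=2: a=15, p=107, q=46

107/46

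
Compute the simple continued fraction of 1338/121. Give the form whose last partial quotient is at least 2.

[11; 17, 3, 2]

1338 = 11×121 + 7
121 = 17×7 + 2
7 = 3×2 + 1
2 = 2×1 + 0  (stop)
So 1338/121 = [11; 17, 3, 2].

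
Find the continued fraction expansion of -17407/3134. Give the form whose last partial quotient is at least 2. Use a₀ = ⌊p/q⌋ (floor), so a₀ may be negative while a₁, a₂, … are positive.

[-6; 2, 4, 9, 5, 3, 2]

-17407 = -6*3134 + 1397
3134 = 2*1397 + 340
1397 = 4*340 + 37
340 = 9*37 + 7
37 = 5*7 + 2
7 = 3*2 + 1
2 = 2*1 + 0  (stop)
So -17407/3134 = [-6; 2, 4, 9, 5, 3, 2].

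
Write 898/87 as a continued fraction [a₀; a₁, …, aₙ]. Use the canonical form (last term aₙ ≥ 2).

898 = 10*87 + 28
87 = 3*28 + 3
28 = 9*3 + 1
3 = 3*1 + 0  (stop)
So 898/87 = [10; 3, 9, 3].

[10; 3, 9, 3]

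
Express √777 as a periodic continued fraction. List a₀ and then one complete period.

[27; 1, 6, 1, 54]

a₀ = ⌊√777⌋ = 27.
With m₀=0, d₀=1 and mₖ₊₁ = dₖaₖ − mₖ, dₖ₊₁ = (n − mₖ₊₁²)/dₖ, aₖ₊₁ = ⌊(a₀+mₖ₊₁)/dₖ₊₁⌋:
  k=1: m=27, d=48, a=1
  k=2: m=21, d=7, a=6
  k=3: m=21, d=48, a=1
  k=4: m=27, d=1, a=54
d=1 and a=2a₀=54 at k=4, so the next step gives (m, d) = (27, 48) again — its k=1 value — and the period has length 4.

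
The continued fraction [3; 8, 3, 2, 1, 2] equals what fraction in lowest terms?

699/224

Using pₖ = aₖpₖ₋₁ + pₖ₋₂ and qₖ = aₖqₖ₋₁ + qₖ₋₂:
  k=0: a=3, p=3, q=1
  k=1: a=8, p=25, q=8
  k=2: a=3, p=78, q=25
  k=3: a=2, p=181, q=58
  k=4: a=1, p=259, q=83
  k=5: a=2, p=699, q=224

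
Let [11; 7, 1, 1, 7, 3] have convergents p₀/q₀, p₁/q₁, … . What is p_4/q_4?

Using pₖ = aₖpₖ₋₁ + pₖ₋₂, qₖ = aₖqₖ₋₁ + qₖ₋₂ (with p₋₁=1, p₋₂=0, q₋₁=0, q₋₂=1):
  k=0: a=11, p=11, q=1
  k=1: a=7, p=78, q=7
  k=2: a=1, p=89, q=8
  k=3: a=1, p=167, q=15
  k=4: a=7, p=1258, q=113

1258/113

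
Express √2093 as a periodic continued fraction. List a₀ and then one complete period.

a₀ = ⌊√2093⌋ = 45.
With m₀=0, d₀=1 and mₖ₊₁ = dₖaₖ − mₖ, dₖ₊₁ = (n − mₖ₊₁²)/dₖ, aₖ₊₁ = ⌊(a₀+mₖ₊₁)/dₖ₊₁⌋:
  k=1: m=45, d=68, a=1
  k=2: m=23, d=23, a=2
  k=3: m=23, d=68, a=1
  k=4: m=45, d=1, a=90
d=1 and a=2a₀=90 at k=4, so the next step gives (m, d) = (45, 68) again — its k=1 value — and the period has length 4.

[45; 1, 2, 1, 90]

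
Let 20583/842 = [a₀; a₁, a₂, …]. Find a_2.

20583 = 24·842 + 375   →  a_0 = 24
842 = 2·375 + 92   →  a_1 = 2
375 = 4·92 + 7   →  a_2 = 4

4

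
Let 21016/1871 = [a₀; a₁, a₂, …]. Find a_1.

21016 = 11·1871 + 435   →  a_0 = 11
1871 = 4·435 + 131   →  a_1 = 4

4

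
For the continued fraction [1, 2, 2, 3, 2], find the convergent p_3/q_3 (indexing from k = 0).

Using pₖ = aₖpₖ₋₁ + pₖ₋₂, qₖ = aₖqₖ₋₁ + qₖ₋₂ (with p₋₁=1, p₋₂=0, q₋₁=0, q₋₂=1):
  k=0: a=1, p=1, q=1
  k=1: a=2, p=3, q=2
  k=2: a=2, p=7, q=5
  k=3: a=3, p=24, q=17

24/17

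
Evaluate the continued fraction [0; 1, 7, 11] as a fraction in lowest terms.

78/89

Using pₖ = aₖpₖ₋₁ + pₖ₋₂ and qₖ = aₖqₖ₋₁ + qₖ₋₂:
  k=0: a=0, p=0, q=1
  k=1: a=1, p=1, q=1
  k=2: a=7, p=7, q=8
  k=3: a=11, p=78, q=89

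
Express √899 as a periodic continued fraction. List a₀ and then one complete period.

a₀ = ⌊√899⌋ = 29.
With m₀=0, d₀=1 and mₖ₊₁ = dₖaₖ − mₖ, dₖ₊₁ = (n − mₖ₊₁²)/dₖ, aₖ₊₁ = ⌊(a₀+mₖ₊₁)/dₖ₊₁⌋:
  k=1: m=29, d=58, a=1
  k=2: m=29, d=1, a=58
d=1 and a=2a₀=58 at k=2, so the next step gives (m, d) = (29, 58) again — its k=1 value — and the period has length 2.

[29; 1, 58]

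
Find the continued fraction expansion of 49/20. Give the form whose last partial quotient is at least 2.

[2; 2, 4, 2]

49 = 2·20 + 9
20 = 2·9 + 2
9 = 4·2 + 1
2 = 2·1 + 0  (stop)
So 49/20 = [2; 2, 4, 2].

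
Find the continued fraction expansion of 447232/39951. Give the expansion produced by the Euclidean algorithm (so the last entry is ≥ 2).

[11; 5, 7, 11, 14, 7]

447232 = 11×39951 + 7771
39951 = 5×7771 + 1096
7771 = 7×1096 + 99
1096 = 11×99 + 7
99 = 14×7 + 1
7 = 7×1 + 0  (stop)
So 447232/39951 = [11; 5, 7, 11, 14, 7].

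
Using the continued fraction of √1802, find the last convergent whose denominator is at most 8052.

√1802 = [42; 2, 4, 2, 84, …] (period length 4).
Convergents:
  p_0/q_0 = 42/1
  p_1/q_1 = 85/2
  p_2/q_2 = 382/9
  p_3/q_3 = 849/20
  p_4/q_4 = 71698/1689
  p_5/q_5 = 144245/3398
  p_6/q_6 = 648678/15281
q_5 = 3398 ≤ 8052 < 15281 = q_6, so the answer is 144245/3398.

144245/3398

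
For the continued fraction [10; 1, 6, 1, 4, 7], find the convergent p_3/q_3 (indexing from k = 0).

Using pₖ = aₖpₖ₋₁ + pₖ₋₂, qₖ = aₖqₖ₋₁ + qₖ₋₂ (with p₋₁=1, p₋₂=0, q₋₁=0, q₋₂=1):
  k=0: a=10, p=10, q=1
  k=1: a=1, p=11, q=1
  k=2: a=6, p=76, q=7
  k=3: a=1, p=87, q=8

87/8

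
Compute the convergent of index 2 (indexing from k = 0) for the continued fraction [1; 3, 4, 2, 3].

Using pₖ = aₖpₖ₋₁ + pₖ₋₂, qₖ = aₖqₖ₋₁ + qₖ₋₂ (with p₋₁=1, p₋₂=0, q₋₁=0, q₋₂=1):
  k=0: a=1, p=1, q=1
  k=1: a=3, p=4, q=3
  k=2: a=4, p=17, q=13

17/13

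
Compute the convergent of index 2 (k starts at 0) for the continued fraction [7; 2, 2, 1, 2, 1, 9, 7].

Using pₖ = aₖpₖ₋₁ + pₖ₋₂, qₖ = aₖqₖ₋₁ + qₖ₋₂ (with p₋₁=1, p₋₂=0, q₋₁=0, q₋₂=1):
  k=0: a=7, p=7, q=1
  k=1: a=2, p=15, q=2
  k=2: a=2, p=37, q=5

37/5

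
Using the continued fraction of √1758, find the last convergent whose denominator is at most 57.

587/14

√1758 = [41; 1, 12, 1, 82, …] (period length 4).
Convergents:
  p_0/q_0 = 41/1
  p_1/q_1 = 42/1
  p_2/q_2 = 545/13
  p_3/q_3 = 587/14
  p_4/q_4 = 48679/1161
q_3 = 14 ≤ 57 < 1161 = q_4, so the answer is 587/14.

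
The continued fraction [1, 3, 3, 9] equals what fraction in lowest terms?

121/93

Fold from the inside: start with 9/1.
  3 + 1/9 = 28/9
  3 + 9/28 = 93/28
  1 + 28/93 = 121/93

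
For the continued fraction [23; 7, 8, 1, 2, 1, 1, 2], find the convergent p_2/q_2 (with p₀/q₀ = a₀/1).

1319/57

Using pₖ = aₖpₖ₋₁ + pₖ₋₂, qₖ = aₖqₖ₋₁ + qₖ₋₂ (with p₋₁=1, p₋₂=0, q₋₁=0, q₋₂=1):
  k=0: a=23, p=23, q=1
  k=1: a=7, p=162, q=7
  k=2: a=8, p=1319, q=57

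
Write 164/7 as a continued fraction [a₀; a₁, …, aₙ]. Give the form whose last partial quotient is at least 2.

164 = 23·7 + 3
7 = 2·3 + 1
3 = 3·1 + 0  (stop)
So 164/7 = [23; 2, 3].

[23; 2, 3]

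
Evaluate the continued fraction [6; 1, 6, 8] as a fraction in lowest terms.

Using pₖ = aₖpₖ₋₁ + pₖ₋₂ and qₖ = aₖqₖ₋₁ + qₖ₋₂:
  k=0: a=6, p=6, q=1
  k=1: a=1, p=7, q=1
  k=2: a=6, p=48, q=7
  k=3: a=8, p=391, q=57

391/57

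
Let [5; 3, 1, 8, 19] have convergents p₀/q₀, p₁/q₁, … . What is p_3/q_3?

184/35

Using pₖ = aₖpₖ₋₁ + pₖ₋₂, qₖ = aₖqₖ₋₁ + qₖ₋₂ (with p₋₁=1, p₋₂=0, q₋₁=0, q₋₂=1):
  k=0: a=5, p=5, q=1
  k=1: a=3, p=16, q=3
  k=2: a=1, p=21, q=4
  k=3: a=8, p=184, q=35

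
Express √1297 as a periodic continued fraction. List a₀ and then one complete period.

[36; 72]

a₀ = ⌊√1297⌋ = 36.
With m₀=0, d₀=1 and mₖ₊₁ = dₖaₖ − mₖ, dₖ₊₁ = (n − mₖ₊₁²)/dₖ, aₖ₊₁ = ⌊(a₀+mₖ₊₁)/dₖ₊₁⌋:
  k=1: m=36, d=1, a=72
d=1 and a=2a₀=72 at k=1, so the next step gives (m, d) = (36, 1) again — its k=1 value — and the period has length 1.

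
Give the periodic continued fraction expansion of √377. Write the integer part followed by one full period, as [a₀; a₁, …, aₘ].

[19; 2, 2, 2, 38]

a₀ = ⌊√377⌋ = 19.
With m₀=0, d₀=1 and mₖ₊₁ = dₖaₖ − mₖ, dₖ₊₁ = (n − mₖ₊₁²)/dₖ, aₖ₊₁ = ⌊(a₀+mₖ₊₁)/dₖ₊₁⌋:
  k=1: m=19, d=16, a=2
  k=2: m=13, d=13, a=2
  k=3: m=13, d=16, a=2
  k=4: m=19, d=1, a=38
d=1 and a=2a₀=38 at k=4, so the next step gives (m, d) = (19, 16) again — its k=1 value — and the period has length 4.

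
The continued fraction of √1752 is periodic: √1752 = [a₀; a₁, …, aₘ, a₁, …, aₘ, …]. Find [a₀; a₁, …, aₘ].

[41; 1, 5, 1, 82]

a₀ = ⌊√1752⌋ = 41.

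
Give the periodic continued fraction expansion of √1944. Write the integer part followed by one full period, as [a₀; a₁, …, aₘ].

a₀ = ⌊√1944⌋ = 44.

[44; 11, 88]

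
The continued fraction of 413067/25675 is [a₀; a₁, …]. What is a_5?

12

413067 = 16·25675 + 2267   →  a_0 = 16
25675 = 11·2267 + 738   →  a_1 = 11
2267 = 3·738 + 53   →  a_2 = 3
738 = 13·53 + 49   →  a_3 = 13
53 = 1·49 + 4   →  a_4 = 1
49 = 12·4 + 1   →  a_5 = 12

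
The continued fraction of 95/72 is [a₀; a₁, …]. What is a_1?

95 = 1·72 + 23   →  a_0 = 1
72 = 3·23 + 3   →  a_1 = 3

3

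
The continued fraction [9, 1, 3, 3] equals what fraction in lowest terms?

Using pₖ = aₖpₖ₋₁ + pₖ₋₂ and qₖ = aₖqₖ₋₁ + qₖ₋₂:
  k=0: a=9, p=9, q=1
  k=1: a=1, p=10, q=1
  k=2: a=3, p=39, q=4
  k=3: a=3, p=127, q=13

127/13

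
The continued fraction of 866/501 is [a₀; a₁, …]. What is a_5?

866 = 1·501 + 365   →  a_0 = 1
501 = 1·365 + 136   →  a_1 = 1
365 = 2·136 + 93   →  a_2 = 2
136 = 1·93 + 43   →  a_3 = 1
93 = 2·43 + 7   →  a_4 = 2
43 = 6·7 + 1   →  a_5 = 6

6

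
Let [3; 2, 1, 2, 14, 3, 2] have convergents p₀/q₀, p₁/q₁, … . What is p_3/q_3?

27/8

Using pₖ = aₖpₖ₋₁ + pₖ₋₂, qₖ = aₖqₖ₋₁ + qₖ₋₂ (with p₋₁=1, p₋₂=0, q₋₁=0, q₋₂=1):
  k=0: a=3, p=3, q=1
  k=1: a=2, p=7, q=2
  k=2: a=1, p=10, q=3
  k=3: a=2, p=27, q=8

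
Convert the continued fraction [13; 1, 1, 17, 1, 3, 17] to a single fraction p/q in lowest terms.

34041/2519

Using pₖ = aₖpₖ₋₁ + pₖ₋₂ and qₖ = aₖqₖ₋₁ + qₖ₋₂:
  k=0: a=13, p=13, q=1
  k=1: a=1, p=14, q=1
  k=2: a=1, p=27, q=2
  k=3: a=17, p=473, q=35
  k=4: a=1, p=500, q=37
  k=5: a=3, p=1973, q=146
  k=6: a=17, p=34041, q=2519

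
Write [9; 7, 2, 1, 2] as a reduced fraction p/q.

539/59

Using pₖ = aₖpₖ₋₁ + pₖ₋₂ and qₖ = aₖqₖ₋₁ + qₖ₋₂:
  k=0: a=9, p=9, q=1
  k=1: a=7, p=64, q=7
  k=2: a=2, p=137, q=15
  k=3: a=1, p=201, q=22
  k=4: a=2, p=539, q=59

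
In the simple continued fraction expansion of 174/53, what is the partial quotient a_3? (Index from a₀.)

174 = 3·53 + 15   →  a_0 = 3
53 = 3·15 + 8   →  a_1 = 3
15 = 1·8 + 7   →  a_2 = 1
8 = 1·7 + 1   →  a_3 = 1

1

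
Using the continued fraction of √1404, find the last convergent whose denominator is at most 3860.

√1404 = [37; 2, 7, 1, 4, 1, 7, 2, 74, …] (period length 8).
Convergents:
  p_0/q_0 = 37/1
  p_1/q_1 = 75/2
  p_2/q_2 = 562/15
  p_3/q_3 = 637/17
  p_4/q_4 = 3110/83
  p_5/q_5 = 3747/100
  p_6/q_6 = 29339/783
  p_7/q_7 = 62425/1666
  p_8/q_8 = 4648789/124067
q_7 = 1666 ≤ 3860 < 124067 = q_8, so the answer is 62425/1666.

62425/1666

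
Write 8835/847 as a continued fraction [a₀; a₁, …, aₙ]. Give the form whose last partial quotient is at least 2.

8835 = 10*847 + 365
847 = 2*365 + 117
365 = 3*117 + 14
117 = 8*14 + 5
14 = 2*5 + 4
5 = 1*4 + 1
4 = 4*1 + 0  (stop)
So 8835/847 = [10; 2, 3, 8, 2, 1, 4].

[10; 2, 3, 8, 2, 1, 4]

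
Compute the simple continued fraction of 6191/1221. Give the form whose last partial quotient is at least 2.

[5; 14, 5, 17]

6191 = 5*1221 + 86
1221 = 14*86 + 17
86 = 5*17 + 1
17 = 17*1 + 0  (stop)
So 6191/1221 = [5; 14, 5, 17].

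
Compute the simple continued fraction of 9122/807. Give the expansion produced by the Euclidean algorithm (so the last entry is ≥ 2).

9122 = 11*807 + 245
807 = 3*245 + 72
245 = 3*72 + 29
72 = 2*29 + 14
29 = 2*14 + 1
14 = 14*1 + 0  (stop)
So 9122/807 = [11; 3, 3, 2, 2, 14].

[11; 3, 3, 2, 2, 14]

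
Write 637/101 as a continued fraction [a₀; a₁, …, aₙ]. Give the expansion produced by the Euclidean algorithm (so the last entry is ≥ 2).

637 = 6×101 + 31
101 = 3×31 + 8
31 = 3×8 + 7
8 = 1×7 + 1
7 = 7×1 + 0  (stop)
So 637/101 = [6; 3, 3, 1, 7].

[6; 3, 3, 1, 7]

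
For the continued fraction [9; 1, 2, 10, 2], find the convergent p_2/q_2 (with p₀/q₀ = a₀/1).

Using pₖ = aₖpₖ₋₁ + pₖ₋₂, qₖ = aₖqₖ₋₁ + qₖ₋₂ (with p₋₁=1, p₋₂=0, q₋₁=0, q₋₂=1):
  k=0: a=9, p=9, q=1
  k=1: a=1, p=10, q=1
  k=2: a=2, p=29, q=3

29/3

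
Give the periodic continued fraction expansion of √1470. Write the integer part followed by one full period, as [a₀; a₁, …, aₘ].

a₀ = ⌊√1470⌋ = 38.
With m₀=0, d₀=1 and mₖ₊₁ = dₖaₖ − mₖ, dₖ₊₁ = (n − mₖ₊₁²)/dₖ, aₖ₊₁ = ⌊(a₀+mₖ₊₁)/dₖ₊₁⌋:
  k=1: m=38, d=26, a=2
  k=2: m=14, d=49, a=1
  k=3: m=35, d=5, a=14
  k=4: m=35, d=49, a=1
  k=5: m=14, d=26, a=2
  k=6: m=38, d=1, a=76
d=1 and a=2a₀=76 at k=6, so the next step gives (m, d) = (38, 26) again — its k=1 value — and the period has length 6.

[38; 2, 1, 14, 1, 2, 76]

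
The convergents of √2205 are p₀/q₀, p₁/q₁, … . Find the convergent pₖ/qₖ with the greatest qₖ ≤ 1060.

√2205 = [46; 1, 22, 2, 22, 1, 92, …] (period length 6).
Convergents:
  p_0/q_0 = 46/1
  p_1/q_1 = 47/1
  p_2/q_2 = 1080/23
  p_3/q_3 = 2207/47
  p_4/q_4 = 49634/1057
  p_5/q_5 = 51841/1104
q_4 = 1057 ≤ 1060 < 1104 = q_5, so the answer is 49634/1057.

49634/1057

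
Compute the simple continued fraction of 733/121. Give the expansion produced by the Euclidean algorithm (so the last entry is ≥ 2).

733 = 6·121 + 7
121 = 17·7 + 2
7 = 3·2 + 1
2 = 2·1 + 0  (stop)
So 733/121 = [6; 17, 3, 2].

[6; 17, 3, 2]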